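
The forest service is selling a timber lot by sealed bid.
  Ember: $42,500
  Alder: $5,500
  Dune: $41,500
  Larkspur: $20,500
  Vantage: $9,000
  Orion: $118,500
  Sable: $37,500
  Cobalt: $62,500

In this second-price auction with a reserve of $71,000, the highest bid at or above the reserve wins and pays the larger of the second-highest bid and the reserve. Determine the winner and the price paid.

Orion pays $71,000

Bids in order: 118,500 (Orion) > 62,500 (Cobalt) > 42,500 (Ember) > 41,500 (Dune) > 37,500 (Sable) > 20,500 (Larkspur) > …
Orion has the top bid at or above the reserve ($118,500).
Second-highest bid $62,500 is below the reserve $71,000, so the reserve binds → payment $71,000.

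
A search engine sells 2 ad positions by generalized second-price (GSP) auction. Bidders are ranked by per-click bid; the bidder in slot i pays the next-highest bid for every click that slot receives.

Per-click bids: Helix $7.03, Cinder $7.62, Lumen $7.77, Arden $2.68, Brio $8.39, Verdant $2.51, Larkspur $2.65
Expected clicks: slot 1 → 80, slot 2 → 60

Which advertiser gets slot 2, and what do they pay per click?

Ranked by bid: $8.39 (Brio) > $7.77 (Lumen) > $7.62 (Cinder) > …
Slot 2 goes to the second-ranked bidder, Lumen, who pays the next bid down: $7.62/click.

Lumen; $7.62 per click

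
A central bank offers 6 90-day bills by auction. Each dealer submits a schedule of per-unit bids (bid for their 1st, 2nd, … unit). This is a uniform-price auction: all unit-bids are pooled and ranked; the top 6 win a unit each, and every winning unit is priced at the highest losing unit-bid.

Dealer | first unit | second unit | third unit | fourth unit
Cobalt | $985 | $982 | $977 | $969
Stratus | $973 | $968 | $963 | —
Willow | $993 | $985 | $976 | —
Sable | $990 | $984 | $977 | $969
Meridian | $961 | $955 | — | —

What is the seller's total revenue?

Merging the schedules and taking the best 6: 993 (Willow-1), 990 (Sable-1), 985 (Cobalt-1), 985 (Willow-2), 984 (Sable-2), 982 (Cobalt-2)
First bid not allocated: $977.
Allocation: Cobalt 2, Sable 2, Willow 2. Every unit priced at $977.
Revenue = 6 × 977 = $5,862.

Total revenue: $5,862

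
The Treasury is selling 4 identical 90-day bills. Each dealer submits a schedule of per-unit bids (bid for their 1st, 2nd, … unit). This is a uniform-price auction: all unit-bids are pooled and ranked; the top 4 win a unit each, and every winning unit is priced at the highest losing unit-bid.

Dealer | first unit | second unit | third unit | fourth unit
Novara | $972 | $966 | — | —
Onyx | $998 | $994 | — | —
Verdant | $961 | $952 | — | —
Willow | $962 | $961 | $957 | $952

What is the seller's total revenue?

Total revenue: $3,848

Merging the schedules and taking the best 4: 998 (Onyx-1), 994 (Onyx-2), 972 (Novara-1), 966 (Novara-2)
First bid not allocated: $962.
Allocation: Novara 2, Onyx 2. Every unit priced at $962.
Revenue = 4 × 962 = $3,848.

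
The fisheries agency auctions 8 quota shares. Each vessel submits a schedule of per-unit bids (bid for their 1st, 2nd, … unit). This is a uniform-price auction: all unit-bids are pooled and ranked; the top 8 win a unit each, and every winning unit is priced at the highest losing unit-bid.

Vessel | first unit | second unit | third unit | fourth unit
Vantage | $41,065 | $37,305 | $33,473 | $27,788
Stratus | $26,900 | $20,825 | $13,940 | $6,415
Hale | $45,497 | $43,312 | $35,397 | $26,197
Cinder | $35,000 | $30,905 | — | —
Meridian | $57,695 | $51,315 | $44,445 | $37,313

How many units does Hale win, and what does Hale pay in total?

Hale: 2 units, pays $70,794

Merging the schedules and taking the best 8: 57,695 (Meridian-1), 51,315 (Meridian-2), 45,497 (Hale-1), 44,445 (Meridian-3), 43,312 (Hale-2), 41,065 (Vantage-1), 37,313 (Meridian-4), 37,305 (Vantage-2)
First bid not allocated: $35,397.
Hale wins 2 unit(s) at $35,397 each.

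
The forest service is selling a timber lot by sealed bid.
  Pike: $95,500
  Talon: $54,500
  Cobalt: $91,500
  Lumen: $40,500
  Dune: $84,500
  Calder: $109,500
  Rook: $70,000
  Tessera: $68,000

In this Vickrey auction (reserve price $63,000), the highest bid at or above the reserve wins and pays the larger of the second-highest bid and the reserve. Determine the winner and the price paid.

Calder pays $95,500

Vickrey auction (reserve price $63,000): the highest bid at or above the reserve wins and pays the larger of the second-highest bid and the reserve.
Bids ranked: 109,500 (Calder) > 95,500 (Pike) > 91,500 (Cobalt) > 84,500 (Dune) > 70,000 (Rook) > 68,000 (Tessera) > …
Calder has the top bid at or above the reserve ($109,500).
Second-highest bid $95,500 exceeds the reserve $63,000 → payment $95,500.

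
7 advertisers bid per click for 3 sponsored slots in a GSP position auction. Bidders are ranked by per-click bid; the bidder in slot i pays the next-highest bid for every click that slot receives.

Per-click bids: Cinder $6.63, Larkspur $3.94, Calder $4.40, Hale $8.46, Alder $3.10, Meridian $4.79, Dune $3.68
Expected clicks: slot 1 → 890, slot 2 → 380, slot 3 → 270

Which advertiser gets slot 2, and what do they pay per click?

Ranked by bid: $8.46 (Hale) > $6.63 (Cinder) > $4.79 (Meridian) > $4.40 (Calder) > …
Slot 2 goes to the second-ranked bidder, Cinder, who pays the next bid down: $4.79/click.

Cinder; $4.79 per click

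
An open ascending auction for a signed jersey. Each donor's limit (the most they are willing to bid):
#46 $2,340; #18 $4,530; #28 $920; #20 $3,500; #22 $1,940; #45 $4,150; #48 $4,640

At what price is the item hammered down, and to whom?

#48 wins at $4,530

Ascending (English) auction: the price rises until one bidder remains; the winner pays the price at which the last rival dropped out.
Limits in order: 4,640 (#48) > 4,530 (#18) > 4,150 (#45) > 3,500 (#20) > 2,340 (#46) > 1,940 (#22) > …
Bidding ends when #18 exits at $4,530; #48 takes it.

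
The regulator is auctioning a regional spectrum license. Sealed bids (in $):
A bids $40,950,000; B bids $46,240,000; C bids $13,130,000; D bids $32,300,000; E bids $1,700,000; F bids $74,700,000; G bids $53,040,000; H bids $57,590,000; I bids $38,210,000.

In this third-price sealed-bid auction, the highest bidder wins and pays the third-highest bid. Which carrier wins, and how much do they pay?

F pays $53,040,000

Rule: the highest bidder wins and pays the third-highest bid.
Sorting bids: 74,700,000 (F) > 57,590,000 (H) > 53,040,000 (G) > 46,240,000 (B) > 40,950,000 (A) > 38,210,000 (I) > …
F is highest; pays the third-highest bid, $53,040,000.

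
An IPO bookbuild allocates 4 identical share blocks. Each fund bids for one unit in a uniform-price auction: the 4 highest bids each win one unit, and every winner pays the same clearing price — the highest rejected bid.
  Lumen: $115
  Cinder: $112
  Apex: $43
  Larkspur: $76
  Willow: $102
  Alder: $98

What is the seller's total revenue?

Total revenue: $304

Ordering the bids: 115 (Lumen), 112 (Cinder), 102 (Willow), 98 (Alder), 76 (Larkspur), 43 (Apex)
Winners (4 units): Lumen, Cinder, Willow, Alder.
Clearing price = highest rejected bid = $76.
Total revenue = 4 × $76 = $304.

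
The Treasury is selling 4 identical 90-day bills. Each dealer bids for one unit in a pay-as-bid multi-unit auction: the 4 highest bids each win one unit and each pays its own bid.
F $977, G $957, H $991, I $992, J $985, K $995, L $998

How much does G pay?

Bids ranked high→low: 998 (L), 995 (K), 992 (I), 991 (H), 985 (J), 977 (F), …
Top 4: L, K, I, H.
G does not win → $0.

G pays $0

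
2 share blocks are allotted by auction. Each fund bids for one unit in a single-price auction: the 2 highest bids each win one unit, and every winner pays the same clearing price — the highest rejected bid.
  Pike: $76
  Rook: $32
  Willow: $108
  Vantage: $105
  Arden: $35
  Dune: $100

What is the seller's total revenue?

Sorting: 108 (Willow), 105 (Vantage), 100 (Dune), 76 (Pike), …
The 2 highest are Willow, Vantage.
Highest unsuccessful bid: $100 → clearing price.
Total revenue = 2 × $100 = $200.

Total revenue: $200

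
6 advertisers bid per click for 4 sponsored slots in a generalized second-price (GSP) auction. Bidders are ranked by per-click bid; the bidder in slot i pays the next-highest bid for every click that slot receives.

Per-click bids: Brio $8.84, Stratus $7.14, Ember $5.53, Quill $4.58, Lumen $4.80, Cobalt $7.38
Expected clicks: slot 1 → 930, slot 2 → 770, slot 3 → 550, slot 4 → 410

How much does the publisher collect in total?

Sorting advertisers: $8.84 (Brio) > $7.38 (Cobalt) > $7.14 (Stratus) > $5.53 (Ember) > $4.80 (Lumen) > …
Slot 1: Brio pays $7.38 × 930 = $6863.40
Slot 2: Cobalt pays $7.14 × 770 = $5497.80
Slot 3: Stratus pays $5.53 × 550 = $3041.50
Slot 4: Ember pays $4.80 × 410 = $1968.00
Total = $17370.70

Total revenue: $17370.70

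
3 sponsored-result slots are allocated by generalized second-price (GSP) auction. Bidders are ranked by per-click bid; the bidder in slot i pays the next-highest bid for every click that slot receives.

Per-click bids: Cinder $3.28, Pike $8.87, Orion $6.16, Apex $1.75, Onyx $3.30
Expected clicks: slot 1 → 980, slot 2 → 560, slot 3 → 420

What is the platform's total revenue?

Ranked by bid: $8.87 (Pike) > $6.16 (Orion) > $3.30 (Onyx) > $3.28 (Cinder) > …
Slot 1: Pike pays $6.16 × 980 = $6036.80
Slot 2: Orion pays $3.30 × 560 = $1848.00
Slot 3: Onyx pays $3.28 × 420 = $1377.60
Total = $9262.40

Total revenue: $9262.40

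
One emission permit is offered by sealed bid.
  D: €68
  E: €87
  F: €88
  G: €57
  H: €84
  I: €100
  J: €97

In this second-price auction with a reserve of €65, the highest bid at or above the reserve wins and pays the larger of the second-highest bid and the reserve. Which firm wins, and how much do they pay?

Bids ranked: 100 (I) > 97 (J) > 88 (F) > 87 (E) > 84 (H) > 68 (D) > …
I has the top bid at or above the reserve (€100).
max(second-highest €97, reserve €65) = €97; the reserve does not bind.

I pays €97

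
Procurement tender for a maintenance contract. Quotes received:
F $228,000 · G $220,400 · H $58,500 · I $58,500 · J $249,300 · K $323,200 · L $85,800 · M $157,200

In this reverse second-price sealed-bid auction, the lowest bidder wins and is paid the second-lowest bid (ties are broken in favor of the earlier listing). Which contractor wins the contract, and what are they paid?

H is paid $58,500

Bids in order: 58,500 (H) < 58,500 (I) < 85,800 (L) < 157,200 (M) < 220,400 (G) < 228,000 (F) < …
Tie at $58,500 → H wins by tie-break.
H wins with the lowest bid; price is set by the runner-up at $58,500.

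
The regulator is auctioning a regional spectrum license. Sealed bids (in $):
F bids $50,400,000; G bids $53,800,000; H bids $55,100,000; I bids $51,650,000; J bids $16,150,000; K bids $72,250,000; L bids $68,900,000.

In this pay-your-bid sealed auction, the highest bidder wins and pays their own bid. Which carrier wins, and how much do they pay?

K pays $72,250,000

Bids ranked: 72,250,000 (K) > 68,900,000 (L) > 55,100,000 (H) > 53,800,000 (G) > 51,650,000 (I) > 50,400,000 (F) > …
K has the highest bid and pays exactly that: $72,250,000.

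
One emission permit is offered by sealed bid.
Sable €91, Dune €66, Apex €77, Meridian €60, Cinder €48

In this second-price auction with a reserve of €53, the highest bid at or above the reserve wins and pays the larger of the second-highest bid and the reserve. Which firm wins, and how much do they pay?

Sable pays €77

Second-price auction with a reserve of €53: the highest bid at or above the reserve wins and pays the larger of the second-highest bid and the reserve.
Bids in order: 91 (Sable) > 77 (Apex) > 66 (Dune) > 60 (Meridian) > 48 (Cinder)
Sable has the top bid at or above the reserve (€91).
Second-highest bid €77 exceeds the reserve €53 → payment €77.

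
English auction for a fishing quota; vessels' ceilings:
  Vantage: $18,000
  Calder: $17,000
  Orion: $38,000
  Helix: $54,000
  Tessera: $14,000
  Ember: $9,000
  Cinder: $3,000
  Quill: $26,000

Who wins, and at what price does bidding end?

Helix wins at $38,000

Open ascending-bid auction: the price rises until one bidder remains; the winner pays the price at which the last rival dropped out.
Limits in order: 54,000 (Helix) > 38,000 (Orion) > 26,000 (Quill) > 18,000 (Vantage) > 17,000 (Calder) > 14,000 (Tessera) > …
Orion is the last rival to drop out, at $38,000; Helix remains and wins at that price.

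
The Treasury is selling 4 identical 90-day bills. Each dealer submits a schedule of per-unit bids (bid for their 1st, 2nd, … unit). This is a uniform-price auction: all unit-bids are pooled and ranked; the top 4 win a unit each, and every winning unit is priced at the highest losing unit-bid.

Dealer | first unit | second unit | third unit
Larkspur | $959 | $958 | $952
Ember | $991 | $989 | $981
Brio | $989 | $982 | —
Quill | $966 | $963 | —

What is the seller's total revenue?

Total revenue: $3,924

Pooled unit-bids ranked (top 4): 991 (Ember-1), 989 (Ember-2), 989 (Brio-1), 982 (Brio-2)
The (k+1)-th unit-bid is $981.
Allocation: Brio 2, Ember 2. Every unit priced at $981.
Revenue = 4 × 981 = $3,924.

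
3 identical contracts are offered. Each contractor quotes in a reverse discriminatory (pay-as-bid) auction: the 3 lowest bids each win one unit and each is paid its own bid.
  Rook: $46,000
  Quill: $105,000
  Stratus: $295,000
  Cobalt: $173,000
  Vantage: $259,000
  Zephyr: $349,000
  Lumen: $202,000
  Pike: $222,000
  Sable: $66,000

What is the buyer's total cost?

Ordering the bids: 46,000 (Rook), 66,000 (Sable), 105,000 (Quill), 173,000 (Cobalt), 202,000 (Lumen), …
Lowest 3: Rook, Sable, Quill.
Total cost = 46,000 + 66,000 + 105,000 = $217,000.

Total cost: $217,000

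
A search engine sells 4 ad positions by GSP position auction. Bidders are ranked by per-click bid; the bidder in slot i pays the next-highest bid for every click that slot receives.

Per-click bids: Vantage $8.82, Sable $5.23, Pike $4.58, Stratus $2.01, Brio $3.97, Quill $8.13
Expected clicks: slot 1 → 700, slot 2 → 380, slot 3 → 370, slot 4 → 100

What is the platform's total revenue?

Total revenue: $9770.00

Per-click bids in order: $8.82 (Vantage) > $8.13 (Quill) > $5.23 (Sable) > $4.58 (Pike) > $3.97 (Brio) > …
Slot 1: Vantage pays $8.13 × 700 = $5691.00
Slot 2: Quill pays $5.23 × 380 = $1987.40
Slot 3: Sable pays $4.58 × 370 = $1694.60
Slot 4: Pike pays $3.97 × 100 = $397.00
Total = $9770.00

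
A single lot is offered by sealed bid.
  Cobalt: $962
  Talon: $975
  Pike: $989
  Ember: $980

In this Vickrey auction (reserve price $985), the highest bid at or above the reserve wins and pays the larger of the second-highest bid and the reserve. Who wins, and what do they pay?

Bids ranked: 989 (Pike) > 980 (Ember) > 975 (Talon) > 962 (Cobalt)
Highest eligible bid: Pike at $989.
Second-highest bid $980 is below the reserve $985, so the reserve binds → payment $985.

Pike pays $985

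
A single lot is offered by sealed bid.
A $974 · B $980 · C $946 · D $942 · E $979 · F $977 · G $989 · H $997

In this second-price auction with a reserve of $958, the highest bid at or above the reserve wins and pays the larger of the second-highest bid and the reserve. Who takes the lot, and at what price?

H pays $989

Bids ranked: 997 (H) > 989 (G) > 980 (B) > 979 (E) > 977 (F) > 974 (A) > …
Highest eligible bid: H at $997.
Second-highest bid $989 exceeds the reserve $958 → payment $989.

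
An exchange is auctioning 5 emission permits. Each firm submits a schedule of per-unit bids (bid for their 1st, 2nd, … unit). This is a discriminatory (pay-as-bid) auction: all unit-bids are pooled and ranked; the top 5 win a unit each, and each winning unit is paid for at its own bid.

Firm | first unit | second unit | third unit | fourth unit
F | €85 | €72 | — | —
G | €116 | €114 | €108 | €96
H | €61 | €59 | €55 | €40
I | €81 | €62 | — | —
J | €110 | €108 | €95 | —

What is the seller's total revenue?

Total revenue: €556

Merging the schedules and taking the best 5: 116 (G-1), 114 (G-2), 110 (J-1), 108 (G-3), 108 (J-2)
Next rejected bid: €96 (not a price — pay-as-bid).
Each winning unit pays its own bid.
Revenue = 116 + 114 + 110 + 108 + 108 = €556.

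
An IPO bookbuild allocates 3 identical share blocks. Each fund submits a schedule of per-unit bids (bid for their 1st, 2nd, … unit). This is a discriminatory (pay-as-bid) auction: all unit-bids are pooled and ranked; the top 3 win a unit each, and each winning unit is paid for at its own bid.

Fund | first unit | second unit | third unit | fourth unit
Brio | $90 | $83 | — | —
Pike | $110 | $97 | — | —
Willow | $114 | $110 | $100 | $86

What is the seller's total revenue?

Pooled unit-bids ranked (top 3): 114 (Willow-1), 110 (Pike-1), 110 (Willow-2)
Next rejected bid: $100 (not a price — pay-as-bid).
Each winning unit pays its own bid.
Revenue = 114 + 110 + 110 = $334.

Total revenue: $334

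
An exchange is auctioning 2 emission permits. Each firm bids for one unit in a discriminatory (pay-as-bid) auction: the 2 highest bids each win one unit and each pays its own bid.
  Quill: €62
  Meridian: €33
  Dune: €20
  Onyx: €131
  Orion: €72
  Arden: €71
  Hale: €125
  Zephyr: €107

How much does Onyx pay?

Onyx pays €131

Sorting: 131 (Onyx), 125 (Hale), 107 (Zephyr), 72 (Orion), …
Top 2: Onyx, Hale.
Onyx wins → own bid €131.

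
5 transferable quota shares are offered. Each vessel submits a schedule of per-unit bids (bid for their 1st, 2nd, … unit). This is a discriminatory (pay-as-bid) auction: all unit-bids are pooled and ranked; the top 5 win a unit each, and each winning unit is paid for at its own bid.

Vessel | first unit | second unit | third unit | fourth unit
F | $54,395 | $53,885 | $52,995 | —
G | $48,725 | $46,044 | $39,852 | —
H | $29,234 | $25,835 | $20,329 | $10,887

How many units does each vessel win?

F 3, G 2

All unit-bids, highest first — top 5: 54,395 (F-1), 53,885 (F-2), 52,995 (F-3), 48,725 (G-1), 46,044 (G-2)
Next rejected bid: $39,852 (not a price — pay-as-bid).
Allocation: F 3, G 2.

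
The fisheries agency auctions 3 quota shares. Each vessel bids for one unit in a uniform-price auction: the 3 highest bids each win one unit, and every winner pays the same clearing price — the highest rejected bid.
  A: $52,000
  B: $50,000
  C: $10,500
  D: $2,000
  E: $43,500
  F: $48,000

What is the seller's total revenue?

Bids ranked high→low: 52,000 (A), 50,000 (B), 48,000 (F), 43,500 (E), 10,500 (C), …
The 3 highest are A, B, F.
Highest unsuccessful bid: $43,500 → clearing price.
Total revenue = 3 × $43,500 = $130,500.

Total revenue: $130,500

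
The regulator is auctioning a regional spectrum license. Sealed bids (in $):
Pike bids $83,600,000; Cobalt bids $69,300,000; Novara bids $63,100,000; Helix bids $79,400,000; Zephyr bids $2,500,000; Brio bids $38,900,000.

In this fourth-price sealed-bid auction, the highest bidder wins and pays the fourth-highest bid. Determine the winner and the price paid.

Rule: the highest bidder wins and pays the fourth-highest bid.
Bids ranked: 83,600,000 (Pike) > 79,400,000 (Helix) > 69,300,000 (Cobalt) > 63,100,000 (Novara) > 38,900,000 (Brio) > 2,500,000 (Zephyr)
Pike is highest; pays the fourth-highest bid, $63,100,000.

Pike pays $63,100,000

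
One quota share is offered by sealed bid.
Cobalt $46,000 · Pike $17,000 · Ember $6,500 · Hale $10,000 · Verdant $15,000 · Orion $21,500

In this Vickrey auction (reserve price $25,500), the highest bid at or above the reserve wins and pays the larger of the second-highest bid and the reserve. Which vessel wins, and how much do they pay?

Cobalt pays $25,500

Vickrey auction (reserve price $25,500): the highest bid at or above the reserve wins and pays the larger of the second-highest bid and the reserve.
Bids ranked: 46,000 (Cobalt) > 21,500 (Orion) > 17,000 (Pike) > 15,000 (Verdant) > 10,000 (Hale) > 6,500 (Ember)
Highest eligible bid: Cobalt at $46,000.
max(second-highest $21,500, reserve $25,500) = $25,500.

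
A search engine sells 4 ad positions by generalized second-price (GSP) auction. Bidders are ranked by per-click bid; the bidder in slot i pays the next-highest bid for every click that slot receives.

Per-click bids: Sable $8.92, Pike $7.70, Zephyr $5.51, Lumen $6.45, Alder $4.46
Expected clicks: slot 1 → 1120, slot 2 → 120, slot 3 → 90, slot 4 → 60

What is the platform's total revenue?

Per-click bids in order: $8.92 (Sable) > $7.70 (Pike) > $6.45 (Lumen) > $5.51 (Zephyr) > $4.46 (Alder)
Slot 1: Sable pays $7.70 × 1120 = $8624.00
Slot 2: Pike pays $6.45 × 120 = $774.00
Slot 3: Lumen pays $5.51 × 90 = $495.90
Slot 4: Zephyr pays $4.46 × 60 = $267.60
Total = $10161.50

Total revenue: $10161.50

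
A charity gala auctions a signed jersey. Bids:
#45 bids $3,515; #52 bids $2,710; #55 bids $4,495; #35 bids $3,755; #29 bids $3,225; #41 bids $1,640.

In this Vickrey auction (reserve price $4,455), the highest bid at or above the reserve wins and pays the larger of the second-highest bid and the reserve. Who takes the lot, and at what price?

#55 pays $4,455

Bids ranked: 4,495 (#55) > 3,755 (#35) > 3,515 (#45) > 3,225 (#29) > 2,710 (#52) > 1,640 (#41)
#55 has the top bid at or above the reserve ($4,495).
max(second-highest $3,755, reserve $4,455) = $4,455.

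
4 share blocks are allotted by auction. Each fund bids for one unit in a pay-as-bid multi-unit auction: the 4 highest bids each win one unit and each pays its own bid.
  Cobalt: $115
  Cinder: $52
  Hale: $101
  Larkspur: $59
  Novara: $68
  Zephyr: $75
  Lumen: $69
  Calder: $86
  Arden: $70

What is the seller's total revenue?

Total revenue: $377

Sorting: 115 (Cobalt), 101 (Hale), 86 (Calder), 75 (Zephyr), 70 (Arden), 69 (Lumen), …
The 4 highest are Cobalt, Hale, Calder, Zephyr.
Total revenue = 115 + 101 + 86 + 75 = $377.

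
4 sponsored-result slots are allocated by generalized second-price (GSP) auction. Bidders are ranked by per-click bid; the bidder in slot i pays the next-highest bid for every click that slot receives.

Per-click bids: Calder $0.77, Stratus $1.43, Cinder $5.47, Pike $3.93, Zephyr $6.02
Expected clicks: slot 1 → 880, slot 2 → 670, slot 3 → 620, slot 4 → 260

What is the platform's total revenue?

Total revenue: $8533.50

Sorting advertisers: $6.02 (Zephyr) > $5.47 (Cinder) > $3.93 (Pike) > $1.43 (Stratus) > $0.77 (Calder)
Slot 1: Zephyr pays $5.47 × 880 = $4813.60
Slot 2: Cinder pays $3.93 × 670 = $2633.10
Slot 3: Pike pays $1.43 × 620 = $886.60
Slot 4: Stratus pays $0.77 × 260 = $200.20
Total = $8533.50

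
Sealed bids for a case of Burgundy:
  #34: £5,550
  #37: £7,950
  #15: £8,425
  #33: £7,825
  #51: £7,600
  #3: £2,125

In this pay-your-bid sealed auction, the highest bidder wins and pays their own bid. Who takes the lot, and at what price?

#15 pays £8,425

Sorting bids: 8,425 (#15) > 7,950 (#37) > 7,825 (#33) > 7,600 (#51) > 5,550 (#34) > 2,125 (#3)
#15 has the highest bid and pays exactly that: £8,425.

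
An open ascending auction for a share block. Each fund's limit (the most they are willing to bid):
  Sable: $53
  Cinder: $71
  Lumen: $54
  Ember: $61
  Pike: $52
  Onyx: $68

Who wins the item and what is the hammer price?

Cinder wins at $68

Sorting limits: 71 (Cinder) > 68 (Onyx) > 61 (Ember) > 54 (Lumen) > 53 (Sable) > 52 (Pike)
Onyx is the last rival to drop out, at $68; Cinder remains and wins at that price.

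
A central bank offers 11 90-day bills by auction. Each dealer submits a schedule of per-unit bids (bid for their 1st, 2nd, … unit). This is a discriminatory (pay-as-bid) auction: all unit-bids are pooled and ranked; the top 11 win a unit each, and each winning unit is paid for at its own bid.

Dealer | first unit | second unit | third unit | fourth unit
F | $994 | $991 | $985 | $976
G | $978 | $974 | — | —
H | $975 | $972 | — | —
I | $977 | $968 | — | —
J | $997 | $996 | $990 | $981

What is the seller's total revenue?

Pooled unit-bids ranked (top 11): 997 (J-1), 996 (J-2), 994 (F-1), 991 (F-2), 990 (J-3), 985 (F-3), 981 (J-4), 978 (G-1), 977 (I-1), 976 (F-4), 975 (H-1)
Next rejected bid: $974 (not a price — pay-as-bid).
Each winning unit pays its own bid.
Revenue = 997 + 996 + 994 + 991 + 990 + 985 + 981 + 978 + 977 + 976 + 975 = $10,840.

Total revenue: $10,840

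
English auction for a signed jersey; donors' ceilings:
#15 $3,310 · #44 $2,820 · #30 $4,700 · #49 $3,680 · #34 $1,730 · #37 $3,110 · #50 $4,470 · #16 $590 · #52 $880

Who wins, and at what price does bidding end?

#30 wins at $4,470

Sorting limits: 4,700 (#30) > 4,470 (#50) > 3,680 (#49) > 3,310 (#15) > 3,110 (#37) > 2,820 (#44) > …
Once the price passes $4,470, only #30 is left; the hammer falls at #50's limit of $4,470.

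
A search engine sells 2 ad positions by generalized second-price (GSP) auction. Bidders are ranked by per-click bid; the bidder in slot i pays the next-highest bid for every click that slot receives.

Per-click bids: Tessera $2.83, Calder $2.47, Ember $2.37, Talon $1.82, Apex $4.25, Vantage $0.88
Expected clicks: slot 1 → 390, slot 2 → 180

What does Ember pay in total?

Ranked by bid: $4.25 (Apex) > $2.83 (Tessera) > $2.47 (Calder) > …
Ember ranks below slot 2 → no slot, pays nothing.

Ember pays $0.00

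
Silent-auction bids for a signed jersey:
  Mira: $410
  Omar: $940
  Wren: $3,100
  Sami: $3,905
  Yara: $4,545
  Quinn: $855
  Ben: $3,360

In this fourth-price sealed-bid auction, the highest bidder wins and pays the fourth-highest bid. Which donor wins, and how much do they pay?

Fourth-price sealed-bid auction: the highest bidder wins and pays the fourth-highest bid.
Bids in order: 4,545 (Yara) > 3,905 (Sami) > 3,360 (Ben) > 3,100 (Wren) > 940 (Omar) > 855 (Quinn) > …
Yara wins; payment is bid #4 in the ranking = $3,100.

Yara pays $3,100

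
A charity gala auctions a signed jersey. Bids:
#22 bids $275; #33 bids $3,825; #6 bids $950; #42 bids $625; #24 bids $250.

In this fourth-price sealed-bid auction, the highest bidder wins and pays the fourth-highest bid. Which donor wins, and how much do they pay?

#33 pays $275

Rule: the highest bidder wins and pays the fourth-highest bid.
Sorting bids: 3,825 (#33) > 950 (#6) > 625 (#42) > 275 (#22) > 250 (#24)
#33 wins; payment is bid #4 in the ranking = $275.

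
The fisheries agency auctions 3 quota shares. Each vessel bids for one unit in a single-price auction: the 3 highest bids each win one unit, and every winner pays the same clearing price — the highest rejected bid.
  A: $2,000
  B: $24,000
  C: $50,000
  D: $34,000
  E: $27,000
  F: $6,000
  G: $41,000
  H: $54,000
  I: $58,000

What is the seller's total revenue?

Total revenue: $123,000

Sorting: 58,000 (I), 54,000 (H), 50,000 (C), 41,000 (G), 34,000 (D), …
Top 3: I, H, C.
Clearing price = highest rejected bid = $41,000.
Total revenue = 3 × $41,000 = $123,000.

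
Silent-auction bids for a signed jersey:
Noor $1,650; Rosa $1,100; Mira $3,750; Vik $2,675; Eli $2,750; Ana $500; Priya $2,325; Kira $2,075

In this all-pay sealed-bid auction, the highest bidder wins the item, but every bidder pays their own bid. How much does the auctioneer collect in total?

Bids ranked: 3,750 (Mira) > 2,750 (Eli) > 2,675 (Vik) > 2,325 (Priya) > 2,075 (Kira) > 1,650 (Noor) > …
Every bidder forfeits their bid regardless of winning.
Revenue = 1,650 + 1,100 + 3,750 + 2,675 + 2,750 + 500 + 2,325 + 2,075 = $16,825.

Total revenue: $16,825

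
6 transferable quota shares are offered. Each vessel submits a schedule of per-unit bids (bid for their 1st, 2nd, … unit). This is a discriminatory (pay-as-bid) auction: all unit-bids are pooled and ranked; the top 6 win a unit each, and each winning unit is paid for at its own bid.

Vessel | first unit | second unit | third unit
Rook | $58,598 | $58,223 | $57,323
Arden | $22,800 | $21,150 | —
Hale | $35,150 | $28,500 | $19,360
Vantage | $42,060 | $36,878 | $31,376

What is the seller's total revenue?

Total revenue: $288,232

All unit-bids, highest first — top 6: 58,598 (Rook-1), 58,223 (Rook-2), 57,323 (Rook-3), 42,060 (Vantage-1), 36,878 (Vantage-2), 35,150 (Hale-1)
Next rejected bid: $31,376 (not a price — pay-as-bid).
Each winning unit pays its own bid.
Revenue = 58,598 + 58,223 + 57,323 + 42,060 + 36,878 + 35,150 = $288,232.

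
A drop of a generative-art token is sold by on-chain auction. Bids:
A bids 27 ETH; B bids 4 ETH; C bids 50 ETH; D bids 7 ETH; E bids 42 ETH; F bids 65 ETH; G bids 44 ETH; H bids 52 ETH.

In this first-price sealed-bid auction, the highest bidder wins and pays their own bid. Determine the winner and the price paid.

Sorting bids: 65 (F) > 52 (H) > 50 (C) > 44 (G) > 42 (E) > 27 (A) > …
F has the highest bid and pays exactly that: 65 ETH.

F pays 65 ETH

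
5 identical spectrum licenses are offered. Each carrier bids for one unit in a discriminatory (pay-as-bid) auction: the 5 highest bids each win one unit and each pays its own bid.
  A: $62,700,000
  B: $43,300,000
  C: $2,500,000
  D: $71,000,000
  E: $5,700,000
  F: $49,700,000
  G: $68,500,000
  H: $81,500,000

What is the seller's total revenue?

Total revenue: $333,400,000

Sorting: 81,500,000 (H), 71,000,000 (D), 68,500,000 (G), 62,700,000 (A), 49,700,000 (F), 43,300,000 (B), 5,700,000 (E), …
Top 5: H, D, G, A, F.
Total revenue = 81,500,000 + 71,000,000 + 68,500,000 + 62,700,000 + 49,700,000 = $333,400,000.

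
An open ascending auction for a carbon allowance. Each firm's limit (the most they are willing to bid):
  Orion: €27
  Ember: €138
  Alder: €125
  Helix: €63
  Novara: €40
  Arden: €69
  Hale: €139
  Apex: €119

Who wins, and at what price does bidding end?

Limits ranked: 139 (Hale) > 138 (Ember) > 125 (Alder) > 119 (Apex) > 69 (Arden) > 63 (Helix) > …
Once the price passes €138, only Hale is left; the hammer falls at Ember's limit of €138.

Hale wins at €138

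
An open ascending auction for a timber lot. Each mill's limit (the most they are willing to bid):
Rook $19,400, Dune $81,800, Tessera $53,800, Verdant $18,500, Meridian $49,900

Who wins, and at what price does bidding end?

Dune wins at $53,800

Sorting limits: 81,800 (Dune) > 53,800 (Tessera) > 49,900 (Meridian) > 19,400 (Rook) > 18,500 (Verdant)
Bidding ends when Tessera exits at $53,800; Dune takes it.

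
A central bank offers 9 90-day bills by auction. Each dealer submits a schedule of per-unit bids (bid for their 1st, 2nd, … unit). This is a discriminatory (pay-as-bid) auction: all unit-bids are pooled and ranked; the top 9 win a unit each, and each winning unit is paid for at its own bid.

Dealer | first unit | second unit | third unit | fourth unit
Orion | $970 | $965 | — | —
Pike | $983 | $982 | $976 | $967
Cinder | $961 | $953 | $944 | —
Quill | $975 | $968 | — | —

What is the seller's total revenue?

Total revenue: $8,747

All unit-bids, highest first — top 9: 983 (Pike-1), 982 (Pike-2), 976 (Pike-3), 975 (Quill-1), 970 (Orion-1), 968 (Quill-2), 967 (Pike-4), 965 (Orion-2), 961 (Cinder-1)
Next rejected bid: $953 (not a price — pay-as-bid).
Each winning unit pays its own bid.
Revenue = 983 + 982 + 976 + 975 + 970 + 968 + 967 + 965 + 961 = $8,747.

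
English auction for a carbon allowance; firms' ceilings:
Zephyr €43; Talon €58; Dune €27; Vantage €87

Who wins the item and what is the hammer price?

Limits in order: 87 (Vantage) > 58 (Talon) > 43 (Zephyr) > 27 (Dune)
Talon is the last rival to drop out, at €58; Vantage remains and wins at that price.

Vantage wins at €58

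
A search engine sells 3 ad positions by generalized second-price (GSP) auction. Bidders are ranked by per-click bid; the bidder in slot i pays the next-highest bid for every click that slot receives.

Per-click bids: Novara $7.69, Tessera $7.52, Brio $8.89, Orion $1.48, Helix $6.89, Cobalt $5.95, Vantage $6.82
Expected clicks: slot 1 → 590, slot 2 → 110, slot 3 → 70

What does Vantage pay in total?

Vantage pays $0.00

Ranked by bid: $8.89 (Brio) > $7.69 (Novara) > $7.52 (Tessera) > $6.89 (Helix) > …
Vantage ranks below slot 3 → no slot, pays nothing.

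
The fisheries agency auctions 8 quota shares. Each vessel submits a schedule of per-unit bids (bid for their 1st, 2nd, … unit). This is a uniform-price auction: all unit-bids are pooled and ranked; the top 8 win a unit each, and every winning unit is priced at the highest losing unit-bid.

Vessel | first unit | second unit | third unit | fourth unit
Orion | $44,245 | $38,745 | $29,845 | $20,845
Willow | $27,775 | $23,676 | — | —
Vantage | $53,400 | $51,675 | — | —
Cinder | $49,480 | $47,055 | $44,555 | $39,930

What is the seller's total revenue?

Total revenue: $238,760

Pooled unit-bids ranked (top 8): 53,400 (Vantage-1), 51,675 (Vantage-2), 49,480 (Cinder-1), 47,055 (Cinder-2), 44,555 (Cinder-3), 44,245 (Orion-1), 39,930 (Cinder-4), 38,745 (Orion-2)
First bid not allocated: $29,845.
Allocation: Cinder 4, Orion 2, Vantage 2. Every unit priced at $29,845.
Revenue = 8 × 29,845 = $238,760.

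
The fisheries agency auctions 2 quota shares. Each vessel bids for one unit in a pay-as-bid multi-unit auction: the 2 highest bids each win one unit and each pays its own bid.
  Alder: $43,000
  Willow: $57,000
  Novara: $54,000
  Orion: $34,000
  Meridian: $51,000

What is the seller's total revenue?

Sorting: 57,000 (Willow), 54,000 (Novara), 51,000 (Meridian), 43,000 (Alder), …
Top 2: Willow, Novara.
Total revenue = 57,000 + 54,000 = $111,000.

Total revenue: $111,000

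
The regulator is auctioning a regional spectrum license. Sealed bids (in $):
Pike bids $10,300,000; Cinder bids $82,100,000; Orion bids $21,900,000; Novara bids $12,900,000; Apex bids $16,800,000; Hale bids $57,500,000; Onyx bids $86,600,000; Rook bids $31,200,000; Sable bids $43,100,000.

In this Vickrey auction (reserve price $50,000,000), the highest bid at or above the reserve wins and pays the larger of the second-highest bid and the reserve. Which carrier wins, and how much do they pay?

Bids ranked: 86,600,000 (Onyx) > 82,100,000 (Cinder) > 57,500,000 (Hale) > 43,100,000 (Sable) > 31,200,000 (Rook) > 21,900,000 (Orion) > …
Onyx has the top bid at or above the reserve ($86,600,000).
max(second-highest $82,100,000, reserve $50,000,000) = $82,100,000; the reserve does not bind.

Onyx pays $82,100,000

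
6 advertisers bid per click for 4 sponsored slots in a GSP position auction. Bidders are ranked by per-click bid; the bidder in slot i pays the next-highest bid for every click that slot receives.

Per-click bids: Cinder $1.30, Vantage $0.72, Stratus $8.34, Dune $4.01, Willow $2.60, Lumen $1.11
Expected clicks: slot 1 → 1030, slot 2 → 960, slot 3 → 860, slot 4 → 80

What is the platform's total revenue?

Per-click bids in order: $8.34 (Stratus) > $4.01 (Dune) > $2.60 (Willow) > $1.30 (Cinder) > $1.11 (Lumen) > …
Slot 1: Stratus pays $4.01 × 1030 = $4130.30
Slot 2: Dune pays $2.60 × 960 = $2496.00
Slot 3: Willow pays $1.30 × 860 = $1118.00
Slot 4: Cinder pays $1.11 × 80 = $88.80
Total = $7833.10

Total revenue: $7833.10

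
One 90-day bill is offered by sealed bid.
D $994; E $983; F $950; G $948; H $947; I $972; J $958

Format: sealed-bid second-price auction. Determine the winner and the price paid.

Sorting bids: 994 (D) > 983 (E) > 972 (I) > 958 (J) > 950 (F) > 948 (G) > …
D wins with the highest bid; price is set by the runner-up at $983.

D pays $983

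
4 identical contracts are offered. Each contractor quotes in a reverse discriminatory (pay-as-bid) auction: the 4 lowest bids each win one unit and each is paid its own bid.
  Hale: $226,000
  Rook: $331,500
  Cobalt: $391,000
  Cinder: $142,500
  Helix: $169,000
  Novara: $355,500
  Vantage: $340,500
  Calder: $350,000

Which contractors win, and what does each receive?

Cinder $142,500, Helix $169,000, Hale $226,000, Rook $331,500

Ordering the bids: 142,500 (Cinder), 169,000 (Helix), 226,000 (Hale), 331,500 (Rook), 340,500 (Vantage), 350,000 (Calder), …
Winners (4 units): Cinder, Helix, Hale, Rook.
Each winner is paid its own bid: Cinder $142,500, Helix $169,000, Hale $226,000, Rook $331,500.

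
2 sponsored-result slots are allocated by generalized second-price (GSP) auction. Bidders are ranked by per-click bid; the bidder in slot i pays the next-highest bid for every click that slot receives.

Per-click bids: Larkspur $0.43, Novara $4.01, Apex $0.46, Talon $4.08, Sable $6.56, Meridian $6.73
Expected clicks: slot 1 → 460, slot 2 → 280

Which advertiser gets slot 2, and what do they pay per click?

Sable; $4.08 per click

Sorting advertisers: $6.73 (Meridian) > $6.56 (Sable) > $4.08 (Talon) > …
Slot 2 goes to the second-ranked bidder, Sable, who pays the next bid down: $4.08/click.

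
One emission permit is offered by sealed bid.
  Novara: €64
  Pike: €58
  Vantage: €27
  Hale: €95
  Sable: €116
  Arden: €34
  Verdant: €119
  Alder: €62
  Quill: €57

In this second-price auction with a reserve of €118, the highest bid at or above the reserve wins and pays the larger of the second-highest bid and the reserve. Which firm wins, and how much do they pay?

Verdant pays €118

Bids in order: 119 (Verdant) > 116 (Sable) > 95 (Hale) > 64 (Novara) > 62 (Alder) > 58 (Pike) > …
Verdant has the top bid at or above the reserve (€119).
max(second-highest €116, reserve €118) = €118.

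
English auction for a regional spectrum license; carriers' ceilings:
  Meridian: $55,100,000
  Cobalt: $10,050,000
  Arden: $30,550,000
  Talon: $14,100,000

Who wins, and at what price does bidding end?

Meridian wins at $30,550,000

Limits ranked: 55,100,000 (Meridian) > 30,550,000 (Arden) > 14,100,000 (Talon) > 10,050,000 (Cobalt)
Arden is the last rival to drop out, at $30,550,000; Meridian remains and wins at that price.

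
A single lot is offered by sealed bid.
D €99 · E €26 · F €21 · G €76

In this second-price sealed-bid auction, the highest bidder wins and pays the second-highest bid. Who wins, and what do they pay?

D pays €76

Bids in order: 99 (D) > 76 (G) > 26 (E) > 21 (F)
D is highest; pays the second-highest bid, €76.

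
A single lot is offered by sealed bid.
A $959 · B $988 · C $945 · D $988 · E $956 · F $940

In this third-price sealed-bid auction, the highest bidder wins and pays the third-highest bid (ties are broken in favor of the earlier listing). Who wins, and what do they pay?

B pays $959

Bids in order: 988 (B) > 988 (D) > 959 (A) > 956 (E) > 945 (C) > 940 (F)
Tie at $988 → B wins by tie-break.
B is highest; pays the third-highest bid, $959.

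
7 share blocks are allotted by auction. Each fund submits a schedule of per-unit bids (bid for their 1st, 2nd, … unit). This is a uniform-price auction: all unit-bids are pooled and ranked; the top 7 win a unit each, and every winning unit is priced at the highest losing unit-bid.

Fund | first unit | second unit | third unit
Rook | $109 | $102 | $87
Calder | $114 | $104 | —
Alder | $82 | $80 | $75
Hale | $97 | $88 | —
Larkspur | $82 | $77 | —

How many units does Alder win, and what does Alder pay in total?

All unit-bids, highest first — top 7: 114 (Calder-1), 109 (Rook-1), 104 (Calder-2), 102 (Rook-2), 97 (Hale-1), 88 (Hale-2), 87 (Rook-3)
First bid not allocated: $82.
Alder wins 0 unit(s) at $82 each.

Alder: 0 units, pays $0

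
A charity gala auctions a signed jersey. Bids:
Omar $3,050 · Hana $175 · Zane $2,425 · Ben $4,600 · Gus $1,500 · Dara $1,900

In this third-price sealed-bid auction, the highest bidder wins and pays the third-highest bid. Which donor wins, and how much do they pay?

Rule: the highest bidder wins and pays the third-highest bid.
Bids ranked: 4,600 (Ben) > 3,050 (Omar) > 2,425 (Zane) > 1,900 (Dara) > 1,500 (Gus) > 175 (Hana)
Ben wins; payment is bid #3 in the ranking = $2,425.

Ben pays $2,425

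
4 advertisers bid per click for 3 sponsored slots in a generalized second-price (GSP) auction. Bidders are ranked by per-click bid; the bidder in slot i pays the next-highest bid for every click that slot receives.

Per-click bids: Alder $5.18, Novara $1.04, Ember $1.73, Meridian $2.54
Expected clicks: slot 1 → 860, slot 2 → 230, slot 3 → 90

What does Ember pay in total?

Per-click bids in order: $5.18 (Alder) > $2.54 (Meridian) > $1.73 (Ember) > $1.04 (Novara)
Ember holds slot 3 → pays next bid $1.04 × 90 clicks = $93.60.

Ember pays $93.60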